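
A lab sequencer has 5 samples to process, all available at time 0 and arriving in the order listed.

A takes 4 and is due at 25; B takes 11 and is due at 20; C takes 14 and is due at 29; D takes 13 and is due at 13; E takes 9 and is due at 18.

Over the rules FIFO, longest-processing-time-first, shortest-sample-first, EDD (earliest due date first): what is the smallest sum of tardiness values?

50

FIFO (arrival order): A B C D E.
A: 0→4, due 25, tardiness 0
B: 4→15, due 20, tardiness 0
C: 15→29, due 29, tardiness 0
D: 29→42, due 13, tardiness 29
E: 42→51, due 18, tardiness 33
Sum = 0+0+0+29+33 = 62.
LPT (decreasing processing time): C D B E A.
C: 0→14, due 29, tardiness 0
D: 14→27, due 13, tardiness 14
B: 27→38, due 20, tardiness 18
E: 38→47, due 18, tardiness 29
A: 47→51, due 25, tardiness 26
Sum = 0+14+18+29+26 = 87.
SPT (increasing processing time): A E B D C.
A: 0→4, due 25, tardiness 0
E: 4→13, due 18, tardiness 0
B: 13→24, due 20, tardiness 4
D: 24→37, due 13, tardiness 24
C: 37→51, due 29, tardiness 22
Sum = 0+0+4+24+22 = 50.
EDD (increasing due date): D E B A C.
D: 0→13, due 13, tardiness 0
E: 13→22, due 18, tardiness 4
B: 22→33, due 20, tardiness 13
A: 33→37, due 25, tardiness 12
C: 37→51, due 29, tardiness 22
Sum = 0+4+13+12+22 = 51.
FIFO 62, LPT 87, SPT 50, EDD 51 → minimum 50.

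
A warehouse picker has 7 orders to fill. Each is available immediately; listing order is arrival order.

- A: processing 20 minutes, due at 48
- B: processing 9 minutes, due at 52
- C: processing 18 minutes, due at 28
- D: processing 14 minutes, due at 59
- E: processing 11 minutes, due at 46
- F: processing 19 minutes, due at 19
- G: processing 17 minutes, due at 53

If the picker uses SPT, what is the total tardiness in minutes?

SPT (increasing processing time): B E D G C F A.
B: 0→9, due 52, tardiness 0
E: 9→20, due 46, tardiness 0
D: 20→34, due 59, tardiness 0
G: 34→51, due 53, tardiness 0
C: 51→69, due 28, tardiness 41
F: 69→88, due 19, tardiness 69
A: 88→108, due 48, tardiness 60
Sum = 0+0+0+0+41+69+60 = 170.

170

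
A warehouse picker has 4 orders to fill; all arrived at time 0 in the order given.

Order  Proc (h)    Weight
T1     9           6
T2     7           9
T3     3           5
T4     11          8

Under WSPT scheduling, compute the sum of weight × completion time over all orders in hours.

WSPT (decreasing weight/processing-time ratio): T3 T2 T4 T1.
T3: finishes 3, weight 5, w·C = 15
T2: finishes 10, weight 9, w·C = 90
T4: finishes 21, weight 8, w·C = 168
T1: finishes 30, weight 6, w·C = 180
Sum = 15+90+168+180 = 453.

453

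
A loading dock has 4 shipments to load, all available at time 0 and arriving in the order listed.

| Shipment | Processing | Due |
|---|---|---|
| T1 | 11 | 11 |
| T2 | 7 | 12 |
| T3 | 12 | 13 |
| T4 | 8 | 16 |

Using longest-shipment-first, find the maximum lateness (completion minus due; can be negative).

LPT (decreasing processing time): T3 T1 T4 T2.
T3: 0→12, due 13, lateness -1
T1: 12→23, due 11, lateness 12
T4: 23→31, due 16, lateness 15
T2: 31→38, due 12, lateness 26
Maximum = 26.

26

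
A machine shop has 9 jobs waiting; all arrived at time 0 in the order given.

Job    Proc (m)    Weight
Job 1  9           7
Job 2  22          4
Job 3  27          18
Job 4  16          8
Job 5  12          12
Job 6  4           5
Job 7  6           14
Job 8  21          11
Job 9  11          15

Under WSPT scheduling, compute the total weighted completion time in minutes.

4726

WSPT (decreasing weight/processing-time ratio): Job 7 Job 9 Job 6 Job 5 Job 1 Job 3 Job 8 Job 4 Job 2.
Job 7: finishes 6, weight 14, w·C = 84
Job 9: finishes 17, weight 15, w·C = 255
Job 6: finishes 21, weight 5, w·C = 105
Job 5: finishes 33, weight 12, w·C = 396
Job 1: finishes 42, weight 7, w·C = 294
Job 3: finishes 69, weight 18, w·C = 1242
Job 8: finishes 90, weight 11, w·C = 990
Job 4: finishes 106, weight 8, w·C = 848
Job 2: finishes 128, weight 4, w·C = 512
Sum = 84+255+105+396+294+1242+990+848+512 = 4726.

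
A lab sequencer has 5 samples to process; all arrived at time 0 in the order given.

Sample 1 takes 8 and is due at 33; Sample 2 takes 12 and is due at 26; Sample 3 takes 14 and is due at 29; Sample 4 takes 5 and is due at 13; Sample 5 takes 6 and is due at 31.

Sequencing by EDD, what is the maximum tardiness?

EDD (increasing due date): Sample 4 Sample 2 Sample 3 Sample 5 Sample 1.
Sample 4: 0→5, due 13, tardiness 0
Sample 2: 5→17, due 26, tardiness 0
Sample 3: 17→31, due 29, tardiness 2
Sample 5: 31→37, due 31, tardiness 6
Sample 1: 37→45, due 33, tardiness 12
Maximum = 12.

12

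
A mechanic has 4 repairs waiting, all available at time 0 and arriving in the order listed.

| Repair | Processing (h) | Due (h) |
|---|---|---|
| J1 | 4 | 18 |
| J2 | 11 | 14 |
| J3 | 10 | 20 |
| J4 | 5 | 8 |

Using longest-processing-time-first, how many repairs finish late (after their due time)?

3

LPT (decreasing processing time): J2 J3 J4 J1.
J2: 0→11, due 14, tardiness 0
J3: 11→21, due 20, tardiness 1
J4: 21→26, due 8, tardiness 18
J1: 26→30, due 18, tardiness 12
Late repairs: 3.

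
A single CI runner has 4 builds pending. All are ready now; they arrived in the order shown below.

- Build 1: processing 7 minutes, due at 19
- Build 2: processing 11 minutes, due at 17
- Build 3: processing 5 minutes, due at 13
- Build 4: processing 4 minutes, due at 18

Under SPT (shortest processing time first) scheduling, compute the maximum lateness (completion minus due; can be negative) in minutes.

10

SPT (increasing processing time): Build 4 Build 3 Build 1 Build 2.
Build 4: 0→4, due 18, lateness -14
Build 3: 4→9, due 13, lateness -4
Build 1: 9→16, due 19, lateness -3
Build 2: 16→27, due 17, lateness 10
Maximum = 10.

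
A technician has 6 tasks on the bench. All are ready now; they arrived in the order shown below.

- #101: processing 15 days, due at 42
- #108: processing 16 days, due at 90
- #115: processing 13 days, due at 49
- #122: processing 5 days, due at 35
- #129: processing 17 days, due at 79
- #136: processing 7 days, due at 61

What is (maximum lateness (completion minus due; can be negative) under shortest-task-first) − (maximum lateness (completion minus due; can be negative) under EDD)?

SPT (increasing processing time): #122 #136 #115 #101 #108 #129.
#122: 0→5, due 35, lateness -30
#136: 5→12, due 61, lateness -49
#115: 12→25, due 49, lateness -24
#101: 25→40, due 42, lateness -2
#108: 40→56, due 90, lateness -34
#129: 56→73, due 79, lateness -6
Maximum = -2.
EDD (increasing due date): #122 #101 #115 #136 #129 #108.
#122: 0→5, due 35, lateness -30
#101: 5→20, due 42, lateness -22
#115: 20→33, due 49, lateness -16
#136: 33→40, due 61, lateness -21
#129: 40→57, due 79, lateness -22
#108: 57→73, due 90, lateness -17
Maximum = -16.
Difference = -2 − -16 = 14.

14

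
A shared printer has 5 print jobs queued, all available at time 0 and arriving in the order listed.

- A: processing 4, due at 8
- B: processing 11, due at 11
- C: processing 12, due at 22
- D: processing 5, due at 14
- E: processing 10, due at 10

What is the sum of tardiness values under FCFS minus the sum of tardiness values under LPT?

FIFO (arrival order): A B C D E.
A: 0→4, due 8, tardiness 0
B: 4→15, due 11, tardiness 4
C: 15→27, due 22, tardiness 5
D: 27→32, due 14, tardiness 18
E: 32→42, due 10, tardiness 32
Sum = 0+4+5+18+32 = 59.
LPT (decreasing processing time): C B E D A.
C: 0→12, due 22, tardiness 0
B: 12→23, due 11, tardiness 12
E: 23→33, due 10, tardiness 23
D: 33→38, due 14, tardiness 24
A: 38→42, due 8, tardiness 34
Sum = 0+12+23+24+34 = 93.
Difference = 59 − 93 = -34.

-34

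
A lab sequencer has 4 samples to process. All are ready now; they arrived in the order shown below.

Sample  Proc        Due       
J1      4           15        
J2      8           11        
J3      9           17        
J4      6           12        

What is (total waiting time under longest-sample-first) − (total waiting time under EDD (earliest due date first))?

9

LPT (decreasing processing time): J3 J2 J4 J1.
J3: waits 0, runs 0→9
J2: waits 9, runs 9→17
J4: waits 17, runs 17→23
J1: waits 23, runs 23→27
Sum = 0+9+17+23 = 49.
EDD (increasing due date): J2 J4 J1 J3.
J2: waits 0, runs 0→8
J4: waits 8, runs 8→14
J1: waits 14, runs 14→18
J3: waits 18, runs 18→27
Sum = 0+8+14+18 = 40.
Difference = 49 − 40 = 9.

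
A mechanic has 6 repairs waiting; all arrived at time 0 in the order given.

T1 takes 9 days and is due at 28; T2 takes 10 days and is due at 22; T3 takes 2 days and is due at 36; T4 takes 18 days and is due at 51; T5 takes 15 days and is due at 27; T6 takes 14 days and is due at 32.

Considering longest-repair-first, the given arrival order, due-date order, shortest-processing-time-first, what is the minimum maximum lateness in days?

LPT (decreasing processing time): T4 T5 T6 T2 T1 T3.
T4: 0→18, due 51, lateness -33
T5: 18→33, due 27, lateness 6
T6: 33→47, due 32, lateness 15
T2: 47→57, due 22, lateness 35
T1: 57→66, due 28, lateness 38
T3: 66→68, due 36, lateness 32
Maximum = 38.
FIFO (arrival order): T1 T2 T3 T4 T5 T6.
T1: 0→9, due 28, lateness -19
T2: 9→19, due 22, lateness -3
T3: 19→21, due 36, lateness -15
T4: 21→39, due 51, lateness -12
T5: 39→54, due 27, lateness 27
T6: 54→68, due 32, lateness 36
Maximum = 36.
EDD (increasing due date): T2 T5 T1 T6 T3 T4.
T2: 0→10, due 22, lateness -12
T5: 10→25, due 27, lateness -2
T1: 25→34, due 28, lateness 6
T6: 34→48, due 32, lateness 16
T3: 48→50, due 36, lateness 14
T4: 50→68, due 51, lateness 17
Maximum = 17.
SPT (increasing processing time): T3 T1 T2 T6 T5 T4.
T3: 0→2, due 36, lateness -34
T1: 2→11, due 28, lateness -17
T2: 11→21, due 22, lateness -1
T6: 21→35, due 32, lateness 3
T5: 35→50, due 27, lateness 23
T4: 50→68, due 51, lateness 17
Maximum = 23.
LPT 38, FIFO 36, EDD 17, SPT 23 → minimum 17.

17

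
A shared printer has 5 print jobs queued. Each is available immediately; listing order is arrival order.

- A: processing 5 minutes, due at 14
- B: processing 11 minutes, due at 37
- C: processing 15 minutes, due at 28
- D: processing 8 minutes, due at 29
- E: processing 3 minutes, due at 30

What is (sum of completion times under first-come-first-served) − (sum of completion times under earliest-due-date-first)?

7

FIFO (arrival order): A B C D E.
A: 0→5
B: 5→16
C: 16→31
D: 31→39
E: 39→42
Sum = 5+16+31+39+42 = 133.
EDD (increasing due date): A C D E B.
A: 0→5
C: 5→20
D: 20→28
E: 28→31
B: 31→42
Sum = 5+20+28+31+42 = 126.
Difference = 133 − 126 = 7.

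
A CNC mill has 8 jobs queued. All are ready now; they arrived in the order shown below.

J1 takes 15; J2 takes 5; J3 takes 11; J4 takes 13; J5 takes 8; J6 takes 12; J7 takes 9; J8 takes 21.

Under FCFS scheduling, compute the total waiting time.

299

FIFO (arrival order): J1 J2 J3 J4 J5 J6 J7 J8.
J1: waits 0, runs 0→15
J2: waits 15, runs 15→20
J3: waits 20, runs 20→31
J4: waits 31, runs 31→44
J5: waits 44, runs 44→52
J6: waits 52, runs 52→64
J7: waits 64, runs 64→73
J8: waits 73, runs 73→94
Sum = 0+15+20+31+44+52+64+73 = 299.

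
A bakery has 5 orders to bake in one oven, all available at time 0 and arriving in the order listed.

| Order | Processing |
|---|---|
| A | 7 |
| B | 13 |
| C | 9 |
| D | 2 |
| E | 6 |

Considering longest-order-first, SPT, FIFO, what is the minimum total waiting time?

49

LPT (decreasing processing time): B C A E D.
B: waits 0, runs 0→13
C: waits 13, runs 13→22
A: waits 22, runs 22→29
E: waits 29, runs 29→35
D: waits 35, runs 35→37
Sum = 0+13+22+29+35 = 99.
SPT (increasing processing time): D E A C B.
D: waits 0, runs 0→2
E: waits 2, runs 2→8
A: waits 8, runs 8→15
C: waits 15, runs 15→24
B: waits 24, runs 24→37
Sum = 0+2+8+15+24 = 49.
FIFO (arrival order): A B C D E.
A: waits 0, runs 0→7
B: waits 7, runs 7→20
C: waits 20, runs 20→29
D: waits 29, runs 29→31
E: waits 31, runs 31→37
Sum = 0+7+20+29+31 = 87.
LPT 99, SPT 49, FIFO 87 → minimum 49.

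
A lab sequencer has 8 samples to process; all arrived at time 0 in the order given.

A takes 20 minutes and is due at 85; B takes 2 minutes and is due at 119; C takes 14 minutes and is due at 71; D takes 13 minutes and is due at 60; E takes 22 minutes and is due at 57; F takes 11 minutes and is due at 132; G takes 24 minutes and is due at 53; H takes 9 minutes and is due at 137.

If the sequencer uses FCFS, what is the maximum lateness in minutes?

FIFO (arrival order): A B C D E F G H.
A: 0→20, due 85, lateness -65
B: 20→22, due 119, lateness -97
C: 22→36, due 71, lateness -35
D: 36→49, due 60, lateness -11
E: 49→71, due 57, lateness 14
F: 71→82, due 132, lateness -50
G: 82→106, due 53, lateness 53
H: 106→115, due 137, lateness -22
Maximum = 53.

53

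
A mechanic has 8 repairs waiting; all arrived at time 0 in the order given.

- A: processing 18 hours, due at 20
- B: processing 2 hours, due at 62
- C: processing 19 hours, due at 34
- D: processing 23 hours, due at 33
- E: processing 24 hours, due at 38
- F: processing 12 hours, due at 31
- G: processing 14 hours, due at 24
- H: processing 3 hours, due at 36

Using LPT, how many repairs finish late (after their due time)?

7

LPT (decreasing processing time): E D C A G F H B.
E: 0→24, due 38, tardiness 0
D: 24→47, due 33, tardiness 14
C: 47→66, due 34, tardiness 32
A: 66→84, due 20, tardiness 64
G: 84→98, due 24, tardiness 74
F: 98→110, due 31, tardiness 79
H: 110→113, due 36, tardiness 77
B: 113→115, due 62, tardiness 53
Late repairs: 7.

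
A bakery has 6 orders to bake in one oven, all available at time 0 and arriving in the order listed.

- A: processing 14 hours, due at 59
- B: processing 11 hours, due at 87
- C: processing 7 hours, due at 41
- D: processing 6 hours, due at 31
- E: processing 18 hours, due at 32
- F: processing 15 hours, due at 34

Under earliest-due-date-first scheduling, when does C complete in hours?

EDD (increasing due date): D E F C A B.
D: 0→6
E: 6→24
F: 24→39
C: 39→46

46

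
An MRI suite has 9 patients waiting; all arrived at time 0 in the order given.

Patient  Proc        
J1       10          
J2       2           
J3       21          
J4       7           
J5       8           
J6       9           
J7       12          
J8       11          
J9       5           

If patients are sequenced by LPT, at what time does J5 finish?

71

LPT (decreasing processing time): J3 J7 J8 J1 J6 J5 J4 J9 J2.
J3: 0→21
J7: 21→33
J8: 33→44
J1: 44→54
J6: 54→63
J5: 63→71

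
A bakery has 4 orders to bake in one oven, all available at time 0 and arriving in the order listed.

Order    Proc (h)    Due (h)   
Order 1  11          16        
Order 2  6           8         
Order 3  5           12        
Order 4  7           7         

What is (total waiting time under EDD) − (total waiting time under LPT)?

-15

EDD (increasing due date): Order 4 Order 2 Order 3 Order 1.
Order 4: waits 0, runs 0→7
Order 2: waits 7, runs 7→13
Order 3: waits 13, runs 13→18
Order 1: waits 18, runs 18→29
Sum = 0+7+13+18 = 38.
LPT (decreasing processing time): Order 1 Order 4 Order 2 Order 3.
Order 1: waits 0, runs 0→11
Order 4: waits 11, runs 11→18
Order 2: waits 18, runs 18→24
Order 3: waits 24, runs 24→29
Sum = 0+11+18+24 = 53.
Difference = 38 − 53 = -15.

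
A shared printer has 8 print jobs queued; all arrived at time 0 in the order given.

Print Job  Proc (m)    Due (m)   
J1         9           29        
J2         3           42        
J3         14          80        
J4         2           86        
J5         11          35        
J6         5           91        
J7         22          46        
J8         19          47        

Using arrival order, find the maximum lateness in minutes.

FIFO (arrival order): J1 J2 J3 J4 J5 J6 J7 J8.
J1: 0→9, due 29, lateness -20
J2: 9→12, due 42, lateness -30
J3: 12→26, due 80, lateness -54
J4: 26→28, due 86, lateness -58
J5: 28→39, due 35, lateness 4
J6: 39→44, due 91, lateness -47
J7: 44→66, due 46, lateness 20
J8: 66→85, due 47, lateness 38
Maximum = 38.

38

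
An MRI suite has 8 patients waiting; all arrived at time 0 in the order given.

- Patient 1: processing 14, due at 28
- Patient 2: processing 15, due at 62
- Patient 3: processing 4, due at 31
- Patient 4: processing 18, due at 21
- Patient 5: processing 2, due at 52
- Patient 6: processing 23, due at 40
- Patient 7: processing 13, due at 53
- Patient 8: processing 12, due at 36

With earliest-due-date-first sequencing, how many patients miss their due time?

EDD (increasing due date): Patient 4 Patient 1 Patient 3 Patient 8 Patient 6 Patient 5 Patient 7 Patient 2.
Patient 4: 0→18, due 21, tardiness 0
Patient 1: 18→32, due 28, tardiness 4
Patient 3: 32→36, due 31, tardiness 5
Patient 8: 36→48, due 36, tardiness 12
Patient 6: 48→71, due 40, tardiness 31
Patient 5: 71→73, due 52, tardiness 21
Patient 7: 73→86, due 53, tardiness 33
Patient 2: 86→101, due 62, tardiness 39
Late patients: 7.

7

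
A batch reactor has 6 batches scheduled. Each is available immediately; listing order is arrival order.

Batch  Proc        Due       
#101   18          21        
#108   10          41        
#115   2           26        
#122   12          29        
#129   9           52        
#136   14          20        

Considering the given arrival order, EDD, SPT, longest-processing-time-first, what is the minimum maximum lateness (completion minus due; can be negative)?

17

FIFO (arrival order): #101 #108 #115 #122 #129 #136.
#101: 0→18, due 21, lateness -3
#108: 18→28, due 41, lateness -13
#115: 28→30, due 26, lateness 4
#122: 30→42, due 29, lateness 13
#129: 42→51, due 52, lateness -1
#136: 51→65, due 20, lateness 45
Maximum = 45.
EDD (increasing due date): #136 #101 #115 #122 #108 #129.
#136: 0→14, due 20, lateness -6
#101: 14→32, due 21, lateness 11
#115: 32→34, due 26, lateness 8
#122: 34→46, due 29, lateness 17
#108: 46→56, due 41, lateness 15
#129: 56→65, due 52, lateness 13
Maximum = 17.
SPT (increasing processing time): #115 #129 #108 #122 #136 #101.
#115: 0→2, due 26, lateness -24
#129: 2→11, due 52, lateness -41
#108: 11→21, due 41, lateness -20
#122: 21→33, due 29, lateness 4
#136: 33→47, due 20, lateness 27
#101: 47→65, due 21, lateness 44
Maximum = 44.
LPT (decreasing processing time): #101 #136 #122 #108 #129 #115.
#101: 0→18, due 21, lateness -3
#136: 18→32, due 20, lateness 12
#122: 32→44, due 29, lateness 15
#108: 44→54, due 41, lateness 13
#129: 54→63, due 52, lateness 11
#115: 63→65, due 26, lateness 39
Maximum = 39.
FIFO 45, EDD 17, SPT 44, LPT 39 → minimum 17.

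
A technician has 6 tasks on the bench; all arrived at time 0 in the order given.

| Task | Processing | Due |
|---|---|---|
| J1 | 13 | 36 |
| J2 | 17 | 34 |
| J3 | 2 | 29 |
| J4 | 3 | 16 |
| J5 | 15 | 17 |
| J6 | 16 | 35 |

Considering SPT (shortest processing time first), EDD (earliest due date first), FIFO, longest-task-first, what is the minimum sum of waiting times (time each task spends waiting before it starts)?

107

SPT (increasing processing time): J3 J4 J1 J5 J6 J2.
J3: waits 0, runs 0→2
J4: waits 2, runs 2→5
J1: waits 5, runs 5→18
J5: waits 18, runs 18→33
J6: waits 33, runs 33→49
J2: waits 49, runs 49→66
Sum = 0+2+5+18+33+49 = 107.
EDD (increasing due date): J4 J5 J3 J2 J6 J1.
J4: waits 0, runs 0→3
J5: waits 3, runs 3→18
J3: waits 18, runs 18→20
J2: waits 20, runs 20→37
J6: waits 37, runs 37→53
J1: waits 53, runs 53→66
Sum = 0+3+18+20+37+53 = 131.
FIFO (arrival order): J1 J2 J3 J4 J5 J6.
J1: waits 0, runs 0→13
J2: waits 13, runs 13→30
J3: waits 30, runs 30→32
J4: waits 32, runs 32→35
J5: waits 35, runs 35→50
J6: waits 50, runs 50→66
Sum = 0+13+30+32+35+50 = 160.
LPT (decreasing processing time): J2 J6 J5 J1 J4 J3.
J2: waits 0, runs 0→17
J6: waits 17, runs 17→33
J5: waits 33, runs 33→48
J1: waits 48, runs 48→61
J4: waits 61, runs 61→64
J3: waits 64, runs 64→66
Sum = 0+17+33+48+61+64 = 223.
SPT 107, EDD 131, FIFO 160, LPT 223 → minimum 107.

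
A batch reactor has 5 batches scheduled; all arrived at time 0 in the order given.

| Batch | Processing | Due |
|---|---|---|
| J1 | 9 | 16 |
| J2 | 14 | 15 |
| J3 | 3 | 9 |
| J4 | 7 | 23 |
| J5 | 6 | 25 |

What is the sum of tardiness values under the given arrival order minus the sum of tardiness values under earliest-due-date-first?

FIFO (arrival order): J1 J2 J3 J4 J5.
J1: 0→9, due 16, tardiness 0
J2: 9→23, due 15, tardiness 8
J3: 23→26, due 9, tardiness 17
J4: 26→33, due 23, tardiness 10
J5: 33→39, due 25, tardiness 14
Sum = 0+8+17+10+14 = 49.
EDD (increasing due date): J3 J2 J1 J4 J5.
J3: 0→3, due 9, tardiness 0
J2: 3→17, due 15, tardiness 2
J1: 17→26, due 16, tardiness 10
J4: 26→33, due 23, tardiness 10
J5: 33→39, due 25, tardiness 14
Sum = 0+2+10+10+14 = 36.
Difference = 49 − 36 = 13.

13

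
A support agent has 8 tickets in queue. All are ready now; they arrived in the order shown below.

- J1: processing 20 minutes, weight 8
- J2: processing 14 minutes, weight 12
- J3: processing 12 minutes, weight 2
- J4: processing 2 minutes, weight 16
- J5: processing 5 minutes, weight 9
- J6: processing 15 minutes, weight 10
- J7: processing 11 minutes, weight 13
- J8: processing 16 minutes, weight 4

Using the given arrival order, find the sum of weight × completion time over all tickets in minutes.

3992

FIFO (arrival order): J1 J2 J3 J4 J5 J6 J7 J8.
J1: finishes 20, weight 8, w·C = 160
J2: finishes 34, weight 12, w·C = 408
J3: finishes 46, weight 2, w·C = 92
J4: finishes 48, weight 16, w·C = 768
J5: finishes 53, weight 9, w·C = 477
J6: finishes 68, weight 10, w·C = 680
J7: finishes 79, weight 13, w·C = 1027
J8: finishes 95, weight 4, w·C = 380
Sum = 160+408+92+768+477+680+1027+380 = 3992.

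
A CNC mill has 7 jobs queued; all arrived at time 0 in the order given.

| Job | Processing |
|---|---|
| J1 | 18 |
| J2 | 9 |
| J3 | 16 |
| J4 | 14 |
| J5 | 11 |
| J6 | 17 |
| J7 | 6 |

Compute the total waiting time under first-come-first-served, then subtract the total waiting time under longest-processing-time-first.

FIFO (arrival order): J1 J2 J3 J4 J5 J6 J7.
J1: waits 0, runs 0→18
J2: waits 18, runs 18→27
J3: waits 27, runs 27→43
J4: waits 43, runs 43→57
J5: waits 57, runs 57→68
J6: waits 68, runs 68→85
J7: waits 85, runs 85→91
Sum = 0+18+27+43+57+68+85 = 298.
LPT (decreasing processing time): J1 J6 J3 J4 J5 J2 J7.
J1: waits 0, runs 0→18
J6: waits 18, runs 18→35
J3: waits 35, runs 35→51
J4: waits 51, runs 51→65
J5: waits 65, runs 65→76
J2: waits 76, runs 76→85
J7: waits 85, runs 85→91
Sum = 0+18+35+51+65+76+85 = 330.
Difference = 298 − 330 = -32.

-32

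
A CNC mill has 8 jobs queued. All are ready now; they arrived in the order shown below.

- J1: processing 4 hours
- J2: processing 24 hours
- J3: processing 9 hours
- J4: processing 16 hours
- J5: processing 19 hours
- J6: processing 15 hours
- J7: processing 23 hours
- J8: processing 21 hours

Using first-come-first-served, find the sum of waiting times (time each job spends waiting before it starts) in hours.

FIFO (arrival order): J1 J2 J3 J4 J5 J6 J7 J8.
J1: waits 0, runs 0→4
J2: waits 4, runs 4→28
J3: waits 28, runs 28→37
J4: waits 37, runs 37→53
J5: waits 53, runs 53→72
J6: waits 72, runs 72→87
J7: waits 87, runs 87→110
J8: waits 110, runs 110→131
Sum = 0+4+28+37+53+72+87+110 = 391.

391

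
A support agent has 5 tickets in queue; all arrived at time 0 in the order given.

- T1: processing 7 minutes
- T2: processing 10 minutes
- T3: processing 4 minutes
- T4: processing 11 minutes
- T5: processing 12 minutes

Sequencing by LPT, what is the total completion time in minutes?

152

LPT (decreasing processing time): T5 T4 T2 T1 T3.
T5: 0→12
T4: 12→23
T2: 23→33
T1: 33→40
T3: 40→44
Sum = 12+23+33+40+44 = 152.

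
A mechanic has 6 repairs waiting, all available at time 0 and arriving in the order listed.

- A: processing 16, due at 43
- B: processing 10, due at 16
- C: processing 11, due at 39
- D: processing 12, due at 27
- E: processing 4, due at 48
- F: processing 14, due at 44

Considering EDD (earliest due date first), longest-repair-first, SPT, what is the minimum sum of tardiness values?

EDD (increasing due date): B D C A F E.
B: 0→10, due 16, tardiness 0
D: 10→22, due 27, tardiness 0
C: 22→33, due 39, tardiness 0
A: 33→49, due 43, tardiness 6
F: 49→63, due 44, tardiness 19
E: 63→67, due 48, tardiness 19
Sum = 0+0+0+6+19+19 = 44.
LPT (decreasing processing time): A F D C B E.
A: 0→16, due 43, tardiness 0
F: 16→30, due 44, tardiness 0
D: 30→42, due 27, tardiness 15
C: 42→53, due 39, tardiness 14
B: 53→63, due 16, tardiness 47
E: 63→67, due 48, tardiness 19
Sum = 0+0+15+14+47+19 = 95.
SPT (increasing processing time): E B C D F A.
E: 0→4, due 48, tardiness 0
B: 4→14, due 16, tardiness 0
C: 14→25, due 39, tardiness 0
D: 25→37, due 27, tardiness 10
F: 37→51, due 44, tardiness 7
A: 51→67, due 43, tardiness 24
Sum = 0+0+0+10+7+24 = 41.
EDD 44, LPT 95, SPT 41 → minimum 41.

41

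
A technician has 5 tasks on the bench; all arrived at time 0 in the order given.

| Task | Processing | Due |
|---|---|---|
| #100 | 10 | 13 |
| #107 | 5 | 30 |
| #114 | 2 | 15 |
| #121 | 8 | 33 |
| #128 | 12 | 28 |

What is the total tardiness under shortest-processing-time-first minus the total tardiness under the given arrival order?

SPT (increasing processing time): #114 #107 #121 #100 #128.
#114: 0→2, due 15, tardiness 0
#107: 2→7, due 30, tardiness 0
#121: 7→15, due 33, tardiness 0
#100: 15→25, due 13, tardiness 12
#128: 25→37, due 28, tardiness 9
Sum = 0+0+0+12+9 = 21.
FIFO (arrival order): #100 #107 #114 #121 #128.
#100: 0→10, due 13, tardiness 0
#107: 10→15, due 30, tardiness 0
#114: 15→17, due 15, tardiness 2
#121: 17→25, due 33, tardiness 0
#128: 25→37, due 28, tardiness 9
Sum = 0+0+2+0+9 = 11.
Difference = 21 − 11 = 10.

10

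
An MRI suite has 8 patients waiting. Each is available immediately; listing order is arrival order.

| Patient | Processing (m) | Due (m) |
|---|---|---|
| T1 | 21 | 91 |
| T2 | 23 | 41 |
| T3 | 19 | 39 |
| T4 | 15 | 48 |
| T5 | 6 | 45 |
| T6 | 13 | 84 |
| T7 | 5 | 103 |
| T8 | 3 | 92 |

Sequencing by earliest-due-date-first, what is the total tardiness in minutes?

EDD (increasing due date): T3 T2 T5 T4 T6 T1 T8 T7.
T3: 0→19, due 39, tardiness 0
T2: 19→42, due 41, tardiness 1
T5: 42→48, due 45, tardiness 3
T4: 48→63, due 48, tardiness 15
T6: 63→76, due 84, tardiness 0
T1: 76→97, due 91, tardiness 6
T8: 97→100, due 92, tardiness 8
T7: 100→105, due 103, tardiness 2
Sum = 0+1+3+15+0+6+8+2 = 35.

35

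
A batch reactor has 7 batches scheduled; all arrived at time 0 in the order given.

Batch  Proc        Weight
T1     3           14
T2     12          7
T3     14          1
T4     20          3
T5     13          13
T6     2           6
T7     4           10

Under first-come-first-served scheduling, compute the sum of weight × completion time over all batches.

2193

FIFO (arrival order): T1 T2 T3 T4 T5 T6 T7.
T1: finishes 3, weight 14, w·C = 42
T2: finishes 15, weight 7, w·C = 105
T3: finishes 29, weight 1, w·C = 29
T4: finishes 49, weight 3, w·C = 147
T5: finishes 62, weight 13, w·C = 806
T6: finishes 64, weight 6, w·C = 384
T7: finishes 68, weight 10, w·C = 680
Sum = 42+105+29+147+806+384+680 = 2193.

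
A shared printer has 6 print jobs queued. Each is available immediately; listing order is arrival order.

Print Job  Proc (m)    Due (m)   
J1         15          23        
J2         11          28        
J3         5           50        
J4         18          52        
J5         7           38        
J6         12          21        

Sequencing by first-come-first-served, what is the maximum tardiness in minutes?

47

FIFO (arrival order): J1 J2 J3 J4 J5 J6.
J1: 0→15, due 23, tardiness 0
J2: 15→26, due 28, tardiness 0
J3: 26→31, due 50, tardiness 0
J4: 31→49, due 52, tardiness 0
J5: 49→56, due 38, tardiness 18
J6: 56→68, due 21, tardiness 47
Maximum = 47.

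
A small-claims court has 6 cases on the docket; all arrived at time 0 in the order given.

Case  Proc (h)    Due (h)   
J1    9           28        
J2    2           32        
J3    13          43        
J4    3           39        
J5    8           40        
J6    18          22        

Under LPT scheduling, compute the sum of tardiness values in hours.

53

LPT (decreasing processing time): J6 J3 J1 J5 J4 J2.
J6: 0→18, due 22, tardiness 0
J3: 18→31, due 43, tardiness 0
J1: 31→40, due 28, tardiness 12
J5: 40→48, due 40, tardiness 8
J4: 48→51, due 39, tardiness 12
J2: 51→53, due 32, tardiness 21
Sum = 0+0+12+8+12+21 = 53.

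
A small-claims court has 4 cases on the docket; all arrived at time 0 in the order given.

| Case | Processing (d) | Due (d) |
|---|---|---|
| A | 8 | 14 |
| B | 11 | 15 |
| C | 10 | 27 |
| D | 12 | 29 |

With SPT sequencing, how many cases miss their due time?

2

SPT (increasing processing time): A C B D.
A: 0→8, due 14, tardiness 0
C: 8→18, due 27, tardiness 0
B: 18→29, due 15, tardiness 14
D: 29→41, due 29, tardiness 12
Late cases: 2.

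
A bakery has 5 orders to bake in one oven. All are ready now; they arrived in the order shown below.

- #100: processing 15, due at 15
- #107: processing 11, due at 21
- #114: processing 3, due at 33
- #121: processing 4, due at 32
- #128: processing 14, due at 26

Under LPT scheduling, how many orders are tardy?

4

LPT (decreasing processing time): #100 #128 #107 #121 #114.
#100: 0→15, due 15, tardiness 0
#128: 15→29, due 26, tardiness 3
#107: 29→40, due 21, tardiness 19
#121: 40→44, due 32, tardiness 12
#114: 44→47, due 33, tardiness 14
Late orders: 4.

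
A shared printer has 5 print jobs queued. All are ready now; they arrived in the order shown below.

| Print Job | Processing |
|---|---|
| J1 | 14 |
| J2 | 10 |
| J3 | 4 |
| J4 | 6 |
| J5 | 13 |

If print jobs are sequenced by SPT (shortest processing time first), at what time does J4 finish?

10

SPT (increasing processing time): J3 J4 J2 J5 J1.
J3: 0→4
J4: 4→10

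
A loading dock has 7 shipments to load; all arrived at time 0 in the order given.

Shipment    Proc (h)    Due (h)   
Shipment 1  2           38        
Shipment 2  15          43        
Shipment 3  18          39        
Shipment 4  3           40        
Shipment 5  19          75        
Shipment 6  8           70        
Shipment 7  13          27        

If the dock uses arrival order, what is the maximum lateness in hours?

FIFO (arrival order): Shipment 1 Shipment 2 Shipment 3 Shipment 4 Shipment 5 Shipment 6 Shipment 7.
Shipment 1: 0→2, due 38, lateness -36
Shipment 2: 2→17, due 43, lateness -26
Shipment 3: 17→35, due 39, lateness -4
Shipment 4: 35→38, due 40, lateness -2
Shipment 5: 38→57, due 75, lateness -18
Shipment 6: 57→65, due 70, lateness -5
Shipment 7: 65→78, due 27, lateness 51
Maximum = 51.

51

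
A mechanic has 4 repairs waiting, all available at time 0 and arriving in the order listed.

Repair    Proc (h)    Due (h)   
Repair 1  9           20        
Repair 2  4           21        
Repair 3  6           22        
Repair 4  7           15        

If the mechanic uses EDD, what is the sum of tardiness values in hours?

4

EDD (increasing due date): Repair 4 Repair 1 Repair 2 Repair 3.
Repair 4: 0→7, due 15, tardiness 0
Repair 1: 7→16, due 20, tardiness 0
Repair 2: 16→20, due 21, tardiness 0
Repair 3: 20→26, due 22, tardiness 4
Sum = 0+0+0+4 = 4.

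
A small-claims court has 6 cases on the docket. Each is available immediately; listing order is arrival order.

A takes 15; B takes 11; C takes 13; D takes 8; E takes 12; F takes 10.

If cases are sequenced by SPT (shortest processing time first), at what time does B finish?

29

SPT (increasing processing time): D F B E C A.
D: 0→8
F: 8→18
B: 18→29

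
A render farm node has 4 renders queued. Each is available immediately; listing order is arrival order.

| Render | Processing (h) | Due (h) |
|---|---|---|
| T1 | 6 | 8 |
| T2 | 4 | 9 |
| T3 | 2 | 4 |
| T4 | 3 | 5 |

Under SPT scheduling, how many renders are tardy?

SPT (increasing processing time): T3 T4 T2 T1.
T3: 0→2, due 4, tardiness 0
T4: 2→5, due 5, tardiness 0
T2: 5→9, due 9, tardiness 0
T1: 9→15, due 8, tardiness 7
Late renders: 1.

1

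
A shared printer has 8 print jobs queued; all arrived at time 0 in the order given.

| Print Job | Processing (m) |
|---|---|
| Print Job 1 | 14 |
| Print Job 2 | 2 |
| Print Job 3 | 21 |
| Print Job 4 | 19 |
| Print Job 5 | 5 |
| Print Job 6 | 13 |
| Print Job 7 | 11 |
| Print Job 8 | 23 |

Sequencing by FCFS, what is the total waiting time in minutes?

FIFO (arrival order): Print Job 1 Print Job 2 Print Job 3 Print Job 4 Print Job 5 Print Job 6 Print Job 7 Print Job 8.
Print Job 1: waits 0, runs 0→14
Print Job 2: waits 14, runs 14→16
Print Job 3: waits 16, runs 16→37
Print Job 4: waits 37, runs 37→56
Print Job 5: waits 56, runs 56→61
Print Job 6: waits 61, runs 61→74
Print Job 7: waits 74, runs 74→85
Print Job 8: waits 85, runs 85→108
Sum = 0+14+16+37+56+61+74+85 = 343.

343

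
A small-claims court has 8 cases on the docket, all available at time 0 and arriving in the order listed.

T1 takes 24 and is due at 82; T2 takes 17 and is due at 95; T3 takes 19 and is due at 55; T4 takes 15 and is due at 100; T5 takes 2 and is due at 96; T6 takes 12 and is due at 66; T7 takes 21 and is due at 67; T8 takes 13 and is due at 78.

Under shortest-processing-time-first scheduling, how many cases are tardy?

SPT (increasing processing time): T5 T6 T8 T4 T2 T3 T7 T1.
T5: 0→2, due 96, tardiness 0
T6: 2→14, due 66, tardiness 0
T8: 14→27, due 78, tardiness 0
T4: 27→42, due 100, tardiness 0
T2: 42→59, due 95, tardiness 0
T3: 59→78, due 55, tardiness 23
T7: 78→99, due 67, tardiness 32
T1: 99→123, due 82, tardiness 41
Late cases: 3.

3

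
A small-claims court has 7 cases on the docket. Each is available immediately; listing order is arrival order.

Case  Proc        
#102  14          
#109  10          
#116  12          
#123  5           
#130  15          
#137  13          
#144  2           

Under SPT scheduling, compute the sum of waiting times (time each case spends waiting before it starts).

SPT (increasing processing time): #144 #123 #109 #116 #137 #102 #130.
#144: waits 0, runs 0→2
#123: waits 2, runs 2→7
#109: waits 7, runs 7→17
#116: waits 17, runs 17→29
#137: waits 29, runs 29→42
#102: waits 42, runs 42→56
#130: waits 56, runs 56→71
Sum = 0+2+7+17+29+42+56 = 153.

153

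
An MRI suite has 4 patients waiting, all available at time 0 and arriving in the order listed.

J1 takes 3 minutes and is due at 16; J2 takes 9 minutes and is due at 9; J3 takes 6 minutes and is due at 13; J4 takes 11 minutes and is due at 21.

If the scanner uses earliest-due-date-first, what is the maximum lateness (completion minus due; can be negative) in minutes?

8

EDD (increasing due date): J2 J3 J1 J4.
J2: 0→9, due 9, lateness 0
J3: 9→15, due 13, lateness 2
J1: 15→18, due 16, lateness 2
J4: 18→29, due 21, lateness 8
Maximum = 8.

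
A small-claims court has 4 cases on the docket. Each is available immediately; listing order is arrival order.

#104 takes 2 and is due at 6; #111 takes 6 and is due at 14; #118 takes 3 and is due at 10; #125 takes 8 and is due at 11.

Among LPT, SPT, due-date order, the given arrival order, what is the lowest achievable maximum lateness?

5

LPT (decreasing processing time): #125 #111 #118 #104.
#125: 0→8, due 11, lateness -3
#111: 8→14, due 14, lateness 0
#118: 14→17, due 10, lateness 7
#104: 17→19, due 6, lateness 13
Maximum = 13.
SPT (increasing processing time): #104 #118 #111 #125.
#104: 0→2, due 6, lateness -4
#118: 2→5, due 10, lateness -5
#111: 5→11, due 14, lateness -3
#125: 11→19, due 11, lateness 8
Maximum = 8.
EDD (increasing due date): #104 #118 #125 #111.
#104: 0→2, due 6, lateness -4
#118: 2→5, due 10, lateness -5
#125: 5→13, due 11, lateness 2
#111: 13→19, due 14, lateness 5
Maximum = 5.
FIFO (arrival order): #104 #111 #118 #125.
#104: 0→2, due 6, lateness -4
#111: 2→8, due 14, lateness -6
#118: 8→11, due 10, lateness 1
#125: 11→19, due 11, lateness 8
Maximum = 8.
LPT 13, SPT 8, EDD 5, FIFO 8 → minimum 5.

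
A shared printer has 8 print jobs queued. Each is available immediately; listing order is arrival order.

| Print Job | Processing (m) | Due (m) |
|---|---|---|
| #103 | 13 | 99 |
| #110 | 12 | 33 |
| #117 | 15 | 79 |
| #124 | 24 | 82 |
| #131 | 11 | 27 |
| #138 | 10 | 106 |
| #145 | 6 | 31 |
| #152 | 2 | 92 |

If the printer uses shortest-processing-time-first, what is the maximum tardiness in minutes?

11

SPT (increasing processing time): #152 #145 #138 #131 #110 #103 #117 #124.
#152: 0→2, due 92, tardiness 0
#145: 2→8, due 31, tardiness 0
#138: 8→18, due 106, tardiness 0
#131: 18→29, due 27, tardiness 2
#110: 29→41, due 33, tardiness 8
#103: 41→54, due 99, tardiness 0
#117: 54→69, due 79, tardiness 0
#124: 69→93, due 82, tardiness 11
Maximum = 11.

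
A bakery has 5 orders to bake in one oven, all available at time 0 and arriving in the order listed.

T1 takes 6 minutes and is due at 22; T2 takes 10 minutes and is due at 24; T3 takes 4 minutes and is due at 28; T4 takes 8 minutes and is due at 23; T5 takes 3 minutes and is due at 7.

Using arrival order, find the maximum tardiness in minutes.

FIFO (arrival order): T1 T2 T3 T4 T5.
T1: 0→6, due 22, tardiness 0
T2: 6→16, due 24, tardiness 0
T3: 16→20, due 28, tardiness 0
T4: 20→28, due 23, tardiness 5
T5: 28→31, due 7, tardiness 24
Maximum = 24.

24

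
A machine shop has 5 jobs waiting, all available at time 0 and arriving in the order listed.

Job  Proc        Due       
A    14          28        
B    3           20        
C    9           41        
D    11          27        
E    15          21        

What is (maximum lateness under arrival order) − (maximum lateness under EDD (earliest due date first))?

FIFO (arrival order): A B C D E.
A: 0→14, due 28, lateness -14
B: 14→17, due 20, lateness -3
C: 17→26, due 41, lateness -15
D: 26→37, due 27, lateness 10
E: 37→52, due 21, lateness 31
Maximum = 31.
EDD (increasing due date): B E D A C.
B: 0→3, due 20, lateness -17
E: 3→18, due 21, lateness -3
D: 18→29, due 27, lateness 2
A: 29→43, due 28, lateness 15
C: 43→52, due 41, lateness 11
Maximum = 15.
Difference = 31 − 15 = 16.

16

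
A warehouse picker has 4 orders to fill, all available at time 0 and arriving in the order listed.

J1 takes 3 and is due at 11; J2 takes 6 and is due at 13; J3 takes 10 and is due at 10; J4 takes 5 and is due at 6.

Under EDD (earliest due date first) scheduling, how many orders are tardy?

3

EDD (increasing due date): J4 J3 J1 J2.
J4: 0→5, due 6, tardiness 0
J3: 5→15, due 10, tardiness 5
J1: 15→18, due 11, tardiness 7
J2: 18→24, due 13, tardiness 11
Late orders: 3.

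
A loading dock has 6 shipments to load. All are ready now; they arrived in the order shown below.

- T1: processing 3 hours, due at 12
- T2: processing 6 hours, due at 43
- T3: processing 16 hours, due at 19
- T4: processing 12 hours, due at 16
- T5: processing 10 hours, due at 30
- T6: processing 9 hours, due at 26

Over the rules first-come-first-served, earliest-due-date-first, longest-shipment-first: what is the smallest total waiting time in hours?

FIFO (arrival order): T1 T2 T3 T4 T5 T6.
T1: waits 0, runs 0→3
T2: waits 3, runs 3→9
T3: waits 9, runs 9→25
T4: waits 25, runs 25→37
T5: waits 37, runs 37→47
T6: waits 47, runs 47→56
Sum = 0+3+9+25+37+47 = 121.
EDD (increasing due date): T1 T4 T3 T6 T5 T2.
T1: waits 0, runs 0→3
T4: waits 3, runs 3→15
T3: waits 15, runs 15→31
T6: waits 31, runs 31→40
T5: waits 40, runs 40→50
T2: waits 50, runs 50→56
Sum = 0+3+15+31+40+50 = 139.
LPT (decreasing processing time): T3 T4 T5 T6 T2 T1.
T3: waits 0, runs 0→16
T4: waits 16, runs 16→28
T5: waits 28, runs 28→38
T6: waits 38, runs 38→47
T2: waits 47, runs 47→53
T1: waits 53, runs 53→56
Sum = 0+16+28+38+47+53 = 182.
FIFO 121, EDD 139, LPT 182 → minimum 121.

121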